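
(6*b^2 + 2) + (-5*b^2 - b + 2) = b^2 - b + 4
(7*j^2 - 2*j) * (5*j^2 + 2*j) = 35*j^4 + 4*j^3 - 4*j^2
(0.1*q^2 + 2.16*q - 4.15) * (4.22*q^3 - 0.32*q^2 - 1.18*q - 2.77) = 0.422*q^5 + 9.0832*q^4 - 18.3222*q^3 - 1.4978*q^2 - 1.0862*q + 11.4955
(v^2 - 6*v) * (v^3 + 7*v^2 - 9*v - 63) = v^5 + v^4 - 51*v^3 - 9*v^2 + 378*v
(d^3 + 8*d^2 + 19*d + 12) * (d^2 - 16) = d^5 + 8*d^4 + 3*d^3 - 116*d^2 - 304*d - 192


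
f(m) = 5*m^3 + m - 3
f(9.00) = 3651.00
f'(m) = 15*m^2 + 1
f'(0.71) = 8.56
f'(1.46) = 32.97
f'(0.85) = 11.84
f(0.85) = 0.92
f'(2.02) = 62.21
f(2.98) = 132.30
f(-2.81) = -116.75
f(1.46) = 14.02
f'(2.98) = 134.21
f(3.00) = 135.00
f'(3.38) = 172.37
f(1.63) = 20.28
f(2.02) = 40.23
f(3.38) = 193.45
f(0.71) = -0.50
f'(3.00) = 136.00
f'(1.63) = 40.85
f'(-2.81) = 119.44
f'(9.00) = 1216.00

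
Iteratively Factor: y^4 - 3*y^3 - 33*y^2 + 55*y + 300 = (y - 5)*(y^3 + 2*y^2 - 23*y - 60) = (y - 5)^2*(y^2 + 7*y + 12) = (y - 5)^2*(y + 4)*(y + 3)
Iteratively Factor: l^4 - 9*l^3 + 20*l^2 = (l)*(l^3 - 9*l^2 + 20*l) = l^2*(l^2 - 9*l + 20) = l^2*(l - 5)*(l - 4)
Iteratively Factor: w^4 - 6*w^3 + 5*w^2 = (w - 1)*(w^3 - 5*w^2) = (w - 5)*(w - 1)*(w^2) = w*(w - 5)*(w - 1)*(w)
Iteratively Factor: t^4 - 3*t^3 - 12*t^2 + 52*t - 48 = (t + 4)*(t^3 - 7*t^2 + 16*t - 12) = (t - 2)*(t + 4)*(t^2 - 5*t + 6) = (t - 2)^2*(t + 4)*(t - 3)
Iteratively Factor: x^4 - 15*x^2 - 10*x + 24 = (x - 4)*(x^3 + 4*x^2 + x - 6) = (x - 4)*(x + 3)*(x^2 + x - 2) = (x - 4)*(x - 1)*(x + 3)*(x + 2)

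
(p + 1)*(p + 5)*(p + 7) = p^3 + 13*p^2 + 47*p + 35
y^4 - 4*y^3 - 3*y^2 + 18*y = y*(y - 3)^2*(y + 2)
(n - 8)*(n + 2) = n^2 - 6*n - 16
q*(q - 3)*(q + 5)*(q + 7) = q^4 + 9*q^3 - q^2 - 105*q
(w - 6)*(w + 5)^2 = w^3 + 4*w^2 - 35*w - 150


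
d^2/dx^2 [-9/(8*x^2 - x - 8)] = 18*(-64*x^2 + 8*x + (16*x - 1)^2 + 64)/(-8*x^2 + x + 8)^3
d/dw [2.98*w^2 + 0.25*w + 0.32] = 5.96*w + 0.25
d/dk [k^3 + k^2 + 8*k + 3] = 3*k^2 + 2*k + 8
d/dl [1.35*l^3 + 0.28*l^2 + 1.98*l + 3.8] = 4.05*l^2 + 0.56*l + 1.98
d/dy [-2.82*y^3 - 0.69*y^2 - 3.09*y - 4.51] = -8.46*y^2 - 1.38*y - 3.09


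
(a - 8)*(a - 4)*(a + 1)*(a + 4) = a^4 - 7*a^3 - 24*a^2 + 112*a + 128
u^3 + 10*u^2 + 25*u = u*(u + 5)^2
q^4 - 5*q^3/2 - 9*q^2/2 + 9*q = q*(q - 3)*(q - 3/2)*(q + 2)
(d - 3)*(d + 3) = d^2 - 9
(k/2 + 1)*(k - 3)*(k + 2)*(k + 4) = k^4/2 + 5*k^3/2 - 2*k^2 - 22*k - 24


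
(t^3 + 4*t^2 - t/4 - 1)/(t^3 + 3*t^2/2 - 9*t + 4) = (t + 1/2)/(t - 2)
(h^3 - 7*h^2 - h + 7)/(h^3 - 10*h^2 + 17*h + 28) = (h - 1)/(h - 4)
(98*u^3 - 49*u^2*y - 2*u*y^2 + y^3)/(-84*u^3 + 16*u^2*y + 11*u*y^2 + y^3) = (-7*u + y)/(6*u + y)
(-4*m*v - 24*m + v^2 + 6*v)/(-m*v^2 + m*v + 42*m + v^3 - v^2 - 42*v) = (-4*m + v)/(-m*v + 7*m + v^2 - 7*v)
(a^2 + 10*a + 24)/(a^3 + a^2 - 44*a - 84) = (a + 4)/(a^2 - 5*a - 14)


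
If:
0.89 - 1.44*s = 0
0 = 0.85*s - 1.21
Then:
No Solution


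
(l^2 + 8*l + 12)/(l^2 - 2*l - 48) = (l + 2)/(l - 8)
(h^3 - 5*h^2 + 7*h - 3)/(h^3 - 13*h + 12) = (h - 1)/(h + 4)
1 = 1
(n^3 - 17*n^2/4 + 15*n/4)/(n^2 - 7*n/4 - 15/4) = n*(4*n - 5)/(4*n + 5)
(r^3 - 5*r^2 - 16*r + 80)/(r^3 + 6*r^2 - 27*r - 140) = (r - 4)/(r + 7)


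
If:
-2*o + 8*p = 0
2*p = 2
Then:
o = 4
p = 1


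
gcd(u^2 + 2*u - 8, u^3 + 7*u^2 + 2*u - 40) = u^2 + 2*u - 8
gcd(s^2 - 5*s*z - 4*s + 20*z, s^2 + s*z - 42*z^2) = 1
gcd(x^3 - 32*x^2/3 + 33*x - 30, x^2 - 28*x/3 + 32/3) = 1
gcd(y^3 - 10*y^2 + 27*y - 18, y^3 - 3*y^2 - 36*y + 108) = y^2 - 9*y + 18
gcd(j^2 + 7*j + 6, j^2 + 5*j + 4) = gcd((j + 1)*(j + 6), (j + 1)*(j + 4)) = j + 1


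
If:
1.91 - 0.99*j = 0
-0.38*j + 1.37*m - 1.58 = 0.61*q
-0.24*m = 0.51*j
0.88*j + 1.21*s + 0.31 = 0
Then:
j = 1.93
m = -4.10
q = -13.00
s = -1.66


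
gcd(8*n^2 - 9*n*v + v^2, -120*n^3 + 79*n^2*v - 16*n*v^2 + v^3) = -8*n + v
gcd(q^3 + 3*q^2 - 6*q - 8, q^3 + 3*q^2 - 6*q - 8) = q^3 + 3*q^2 - 6*q - 8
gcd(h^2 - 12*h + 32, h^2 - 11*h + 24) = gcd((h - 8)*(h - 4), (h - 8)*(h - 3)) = h - 8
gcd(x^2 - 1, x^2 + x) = x + 1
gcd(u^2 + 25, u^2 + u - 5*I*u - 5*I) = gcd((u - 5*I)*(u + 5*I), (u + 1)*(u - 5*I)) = u - 5*I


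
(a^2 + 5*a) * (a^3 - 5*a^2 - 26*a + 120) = a^5 - 51*a^3 - 10*a^2 + 600*a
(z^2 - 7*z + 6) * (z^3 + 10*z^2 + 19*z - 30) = z^5 + 3*z^4 - 45*z^3 - 103*z^2 + 324*z - 180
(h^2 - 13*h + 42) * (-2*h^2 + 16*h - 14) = -2*h^4 + 42*h^3 - 306*h^2 + 854*h - 588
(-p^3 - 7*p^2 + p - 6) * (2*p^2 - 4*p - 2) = -2*p^5 - 10*p^4 + 32*p^3 - 2*p^2 + 22*p + 12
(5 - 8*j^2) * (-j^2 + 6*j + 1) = 8*j^4 - 48*j^3 - 13*j^2 + 30*j + 5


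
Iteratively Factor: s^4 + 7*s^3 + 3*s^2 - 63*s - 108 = (s + 3)*(s^3 + 4*s^2 - 9*s - 36) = (s + 3)*(s + 4)*(s^2 - 9) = (s + 3)^2*(s + 4)*(s - 3)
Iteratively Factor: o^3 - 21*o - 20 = (o - 5)*(o^2 + 5*o + 4) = (o - 5)*(o + 4)*(o + 1)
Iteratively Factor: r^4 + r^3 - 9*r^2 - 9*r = (r)*(r^3 + r^2 - 9*r - 9) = r*(r + 1)*(r^2 - 9) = r*(r - 3)*(r + 1)*(r + 3)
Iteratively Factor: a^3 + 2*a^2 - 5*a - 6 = (a + 1)*(a^2 + a - 6) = (a + 1)*(a + 3)*(a - 2)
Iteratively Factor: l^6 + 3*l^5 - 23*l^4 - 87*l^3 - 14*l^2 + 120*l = (l)*(l^5 + 3*l^4 - 23*l^3 - 87*l^2 - 14*l + 120) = l*(l + 4)*(l^4 - l^3 - 19*l^2 - 11*l + 30) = l*(l - 1)*(l + 4)*(l^3 - 19*l - 30) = l*(l - 5)*(l - 1)*(l + 4)*(l^2 + 5*l + 6) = l*(l - 5)*(l - 1)*(l + 3)*(l + 4)*(l + 2)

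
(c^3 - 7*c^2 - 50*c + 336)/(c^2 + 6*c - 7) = (c^2 - 14*c + 48)/(c - 1)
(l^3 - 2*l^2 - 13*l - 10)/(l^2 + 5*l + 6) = (l^2 - 4*l - 5)/(l + 3)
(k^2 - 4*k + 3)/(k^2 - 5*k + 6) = (k - 1)/(k - 2)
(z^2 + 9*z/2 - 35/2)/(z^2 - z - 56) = (z - 5/2)/(z - 8)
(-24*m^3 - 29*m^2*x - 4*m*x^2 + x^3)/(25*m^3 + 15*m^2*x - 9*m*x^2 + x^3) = (-24*m^2 - 5*m*x + x^2)/(25*m^2 - 10*m*x + x^2)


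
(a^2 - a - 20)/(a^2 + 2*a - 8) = (a - 5)/(a - 2)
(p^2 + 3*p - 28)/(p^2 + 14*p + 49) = (p - 4)/(p + 7)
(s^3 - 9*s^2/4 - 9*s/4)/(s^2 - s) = (4*s^2 - 9*s - 9)/(4*(s - 1))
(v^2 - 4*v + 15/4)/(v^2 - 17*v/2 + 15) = (v - 3/2)/(v - 6)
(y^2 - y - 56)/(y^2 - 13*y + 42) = (y^2 - y - 56)/(y^2 - 13*y + 42)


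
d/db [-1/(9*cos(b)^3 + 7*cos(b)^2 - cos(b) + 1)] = (-27*cos(b)^2 - 14*cos(b) + 1)*sin(b)/(9*cos(b)^3 + 7*cos(b)^2 - cos(b) + 1)^2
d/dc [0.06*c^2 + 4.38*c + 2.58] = 0.12*c + 4.38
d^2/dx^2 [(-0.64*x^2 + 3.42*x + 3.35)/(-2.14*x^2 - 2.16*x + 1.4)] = (-37.241136*x^3 - 80.54532*x^2 - 154.38816*x - 69.50808)/(9.800344*x^6 + 29.675808*x^5 + 10.718832*x^4 - 28.750464*x^3 - 7.01232*x^2 + 12.7008*x - 2.744)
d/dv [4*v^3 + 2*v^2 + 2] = 4*v*(3*v + 1)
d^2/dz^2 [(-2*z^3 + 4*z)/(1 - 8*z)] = 4*(64*z^3 - 24*z^2 + 3*z - 16)/(512*z^3 - 192*z^2 + 24*z - 1)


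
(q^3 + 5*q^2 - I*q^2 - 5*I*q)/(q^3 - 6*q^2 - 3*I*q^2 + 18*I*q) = (q^2 + q*(5 - I) - 5*I)/(q^2 - 3*q*(2 + I) + 18*I)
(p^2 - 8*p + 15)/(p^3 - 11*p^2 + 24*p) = (p - 5)/(p*(p - 8))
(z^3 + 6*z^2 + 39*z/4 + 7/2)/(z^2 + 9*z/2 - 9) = (4*z^3 + 24*z^2 + 39*z + 14)/(2*(2*z^2 + 9*z - 18))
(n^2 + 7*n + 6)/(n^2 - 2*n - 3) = (n + 6)/(n - 3)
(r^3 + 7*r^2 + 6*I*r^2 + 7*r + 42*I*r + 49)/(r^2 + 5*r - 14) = (r^2 + 6*I*r + 7)/(r - 2)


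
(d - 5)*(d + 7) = d^2 + 2*d - 35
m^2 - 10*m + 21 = (m - 7)*(m - 3)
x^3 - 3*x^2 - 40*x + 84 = (x - 7)*(x - 2)*(x + 6)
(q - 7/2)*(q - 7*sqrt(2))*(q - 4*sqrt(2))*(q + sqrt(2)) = q^4 - 10*sqrt(2)*q^3 - 7*q^3/2 + 34*q^2 + 35*sqrt(2)*q^2 - 119*q + 56*sqrt(2)*q - 196*sqrt(2)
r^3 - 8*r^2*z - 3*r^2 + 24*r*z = r*(r - 3)*(r - 8*z)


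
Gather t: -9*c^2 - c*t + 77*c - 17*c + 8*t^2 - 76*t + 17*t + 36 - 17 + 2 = -9*c^2 + 60*c + 8*t^2 + t*(-c - 59) + 21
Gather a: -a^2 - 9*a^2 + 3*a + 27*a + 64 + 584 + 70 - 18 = -10*a^2 + 30*a + 700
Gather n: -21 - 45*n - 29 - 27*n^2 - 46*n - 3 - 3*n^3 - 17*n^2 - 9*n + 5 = -3*n^3 - 44*n^2 - 100*n - 48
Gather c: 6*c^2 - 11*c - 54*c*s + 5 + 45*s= 6*c^2 + c*(-54*s - 11) + 45*s + 5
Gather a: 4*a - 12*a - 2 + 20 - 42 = -8*a - 24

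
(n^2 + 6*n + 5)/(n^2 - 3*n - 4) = (n + 5)/(n - 4)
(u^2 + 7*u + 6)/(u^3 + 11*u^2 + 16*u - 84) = (u + 1)/(u^2 + 5*u - 14)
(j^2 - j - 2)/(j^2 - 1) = (j - 2)/(j - 1)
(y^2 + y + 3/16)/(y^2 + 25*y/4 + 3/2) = (y + 3/4)/(y + 6)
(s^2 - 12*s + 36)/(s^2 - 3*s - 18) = (s - 6)/(s + 3)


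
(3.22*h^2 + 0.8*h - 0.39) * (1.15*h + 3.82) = 3.703*h^3 + 13.2204*h^2 + 2.6075*h - 1.4898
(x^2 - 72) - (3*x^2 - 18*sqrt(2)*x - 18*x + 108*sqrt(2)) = -2*x^2 + 18*x + 18*sqrt(2)*x - 108*sqrt(2) - 72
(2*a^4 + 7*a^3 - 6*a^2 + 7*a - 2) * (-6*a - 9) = -12*a^5 - 60*a^4 - 27*a^3 + 12*a^2 - 51*a + 18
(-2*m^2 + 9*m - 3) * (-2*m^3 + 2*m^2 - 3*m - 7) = 4*m^5 - 22*m^4 + 30*m^3 - 19*m^2 - 54*m + 21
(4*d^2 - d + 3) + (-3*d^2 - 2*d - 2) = d^2 - 3*d + 1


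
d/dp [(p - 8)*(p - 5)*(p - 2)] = 3*p^2 - 30*p + 66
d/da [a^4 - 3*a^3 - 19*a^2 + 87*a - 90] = 4*a^3 - 9*a^2 - 38*a + 87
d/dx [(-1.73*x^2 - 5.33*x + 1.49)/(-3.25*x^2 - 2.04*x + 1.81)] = (-13.7933*x^2 + 3.4224*x - 6.6077)/(10.5625*x^4 + 13.26*x^3 - 7.6034*x^2 - 7.3848*x + 3.2761)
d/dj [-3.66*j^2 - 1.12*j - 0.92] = -7.32*j - 1.12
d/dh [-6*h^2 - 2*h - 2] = -12*h - 2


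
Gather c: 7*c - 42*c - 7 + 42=35 - 35*c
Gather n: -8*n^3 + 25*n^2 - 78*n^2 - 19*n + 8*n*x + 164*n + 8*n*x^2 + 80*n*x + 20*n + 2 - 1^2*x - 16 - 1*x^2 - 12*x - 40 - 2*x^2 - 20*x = -8*n^3 - 53*n^2 + n*(8*x^2 + 88*x + 165) - 3*x^2 - 33*x - 54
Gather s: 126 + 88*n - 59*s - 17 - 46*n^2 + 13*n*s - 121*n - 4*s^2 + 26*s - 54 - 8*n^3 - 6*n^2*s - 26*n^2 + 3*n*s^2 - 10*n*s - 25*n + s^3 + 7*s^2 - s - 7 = -8*n^3 - 72*n^2 - 58*n + s^3 + s^2*(3*n + 3) + s*(-6*n^2 + 3*n - 34) + 48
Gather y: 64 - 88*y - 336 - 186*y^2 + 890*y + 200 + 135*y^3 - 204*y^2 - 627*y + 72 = 135*y^3 - 390*y^2 + 175*y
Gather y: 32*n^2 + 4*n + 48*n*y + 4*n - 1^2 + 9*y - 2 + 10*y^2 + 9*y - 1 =32*n^2 + 8*n + 10*y^2 + y*(48*n + 18) - 4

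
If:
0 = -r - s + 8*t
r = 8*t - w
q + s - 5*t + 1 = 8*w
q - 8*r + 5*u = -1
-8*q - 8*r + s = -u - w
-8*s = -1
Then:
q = -43/1844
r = 139/3688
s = 1/8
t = 75/3688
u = -249/1844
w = 1/8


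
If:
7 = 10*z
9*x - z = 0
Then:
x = 7/90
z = 7/10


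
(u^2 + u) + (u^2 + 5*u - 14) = 2*u^2 + 6*u - 14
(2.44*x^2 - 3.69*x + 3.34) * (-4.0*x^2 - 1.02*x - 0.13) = -9.76*x^4 + 12.2712*x^3 - 9.9134*x^2 - 2.9271*x - 0.4342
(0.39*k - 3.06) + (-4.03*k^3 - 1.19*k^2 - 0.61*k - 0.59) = -4.03*k^3 - 1.19*k^2 - 0.22*k - 3.65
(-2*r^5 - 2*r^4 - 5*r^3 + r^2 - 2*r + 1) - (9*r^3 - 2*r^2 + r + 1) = -2*r^5 - 2*r^4 - 14*r^3 + 3*r^2 - 3*r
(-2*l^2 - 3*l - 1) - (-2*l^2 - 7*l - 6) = 4*l + 5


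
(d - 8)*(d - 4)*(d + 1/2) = d^3 - 23*d^2/2 + 26*d + 16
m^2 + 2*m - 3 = (m - 1)*(m + 3)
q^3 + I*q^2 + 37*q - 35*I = (q - 5*I)*(q - I)*(q + 7*I)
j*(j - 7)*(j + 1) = j^3 - 6*j^2 - 7*j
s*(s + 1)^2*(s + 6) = s^4 + 8*s^3 + 13*s^2 + 6*s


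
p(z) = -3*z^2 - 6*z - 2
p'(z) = -6*z - 6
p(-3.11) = -12.36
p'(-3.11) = 12.66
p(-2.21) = -3.39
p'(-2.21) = 7.26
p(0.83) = -9.05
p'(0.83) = -10.98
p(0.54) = -6.11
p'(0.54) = -9.24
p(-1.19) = 0.89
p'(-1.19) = 1.14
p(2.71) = -40.29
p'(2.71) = -22.26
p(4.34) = -84.55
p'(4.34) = -32.04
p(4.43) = -87.45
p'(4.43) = -32.58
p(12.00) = -506.00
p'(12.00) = -78.00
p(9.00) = -299.00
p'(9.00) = -60.00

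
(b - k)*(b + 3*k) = b^2 + 2*b*k - 3*k^2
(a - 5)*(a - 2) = a^2 - 7*a + 10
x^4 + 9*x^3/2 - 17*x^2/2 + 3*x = x*(x - 1)*(x - 1/2)*(x + 6)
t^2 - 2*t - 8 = (t - 4)*(t + 2)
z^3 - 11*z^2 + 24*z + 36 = (z - 6)^2*(z + 1)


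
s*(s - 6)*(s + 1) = s^3 - 5*s^2 - 6*s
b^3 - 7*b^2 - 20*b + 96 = (b - 8)*(b - 3)*(b + 4)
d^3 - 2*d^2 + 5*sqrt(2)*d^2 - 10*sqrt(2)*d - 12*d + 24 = (d - 2)*(d - sqrt(2))*(d + 6*sqrt(2))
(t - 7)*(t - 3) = t^2 - 10*t + 21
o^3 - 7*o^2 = o^2*(o - 7)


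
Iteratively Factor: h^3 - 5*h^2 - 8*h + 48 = (h - 4)*(h^2 - h - 12) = (h - 4)*(h + 3)*(h - 4)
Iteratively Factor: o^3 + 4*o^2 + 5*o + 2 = (o + 2)*(o^2 + 2*o + 1) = (o + 1)*(o + 2)*(o + 1)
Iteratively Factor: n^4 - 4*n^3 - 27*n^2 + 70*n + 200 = (n + 2)*(n^3 - 6*n^2 - 15*n + 100) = (n - 5)*(n + 2)*(n^2 - n - 20) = (n - 5)^2*(n + 2)*(n + 4)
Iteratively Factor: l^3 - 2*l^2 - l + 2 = (l - 1)*(l^2 - l - 2) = (l - 1)*(l + 1)*(l - 2)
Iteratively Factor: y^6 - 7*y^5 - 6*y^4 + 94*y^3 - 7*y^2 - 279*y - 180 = (y + 1)*(y^5 - 8*y^4 + 2*y^3 + 92*y^2 - 99*y - 180) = (y + 1)^2*(y^4 - 9*y^3 + 11*y^2 + 81*y - 180) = (y - 4)*(y + 1)^2*(y^3 - 5*y^2 - 9*y + 45) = (y - 5)*(y - 4)*(y + 1)^2*(y^2 - 9) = (y - 5)*(y - 4)*(y - 3)*(y + 1)^2*(y + 3)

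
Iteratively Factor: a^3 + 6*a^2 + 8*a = (a + 4)*(a^2 + 2*a) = a*(a + 4)*(a + 2)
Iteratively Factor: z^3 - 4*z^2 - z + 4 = (z + 1)*(z^2 - 5*z + 4) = (z - 4)*(z + 1)*(z - 1)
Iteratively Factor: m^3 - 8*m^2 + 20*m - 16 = (m - 4)*(m^2 - 4*m + 4) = (m - 4)*(m - 2)*(m - 2)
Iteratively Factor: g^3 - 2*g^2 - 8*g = (g + 2)*(g^2 - 4*g) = (g - 4)*(g + 2)*(g)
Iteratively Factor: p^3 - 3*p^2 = (p)*(p^2 - 3*p) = p^2*(p - 3)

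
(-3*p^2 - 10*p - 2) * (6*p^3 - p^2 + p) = -18*p^5 - 57*p^4 - 5*p^3 - 8*p^2 - 2*p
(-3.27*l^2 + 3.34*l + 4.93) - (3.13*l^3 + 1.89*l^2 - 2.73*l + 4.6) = -3.13*l^3 - 5.16*l^2 + 6.07*l + 0.33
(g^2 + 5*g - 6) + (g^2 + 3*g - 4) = 2*g^2 + 8*g - 10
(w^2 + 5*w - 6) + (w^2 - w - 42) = 2*w^2 + 4*w - 48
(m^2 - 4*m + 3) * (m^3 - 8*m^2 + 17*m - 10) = m^5 - 12*m^4 + 52*m^3 - 102*m^2 + 91*m - 30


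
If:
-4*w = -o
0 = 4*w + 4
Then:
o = -4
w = -1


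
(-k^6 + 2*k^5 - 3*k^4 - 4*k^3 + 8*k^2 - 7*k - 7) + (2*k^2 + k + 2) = -k^6 + 2*k^5 - 3*k^4 - 4*k^3 + 10*k^2 - 6*k - 5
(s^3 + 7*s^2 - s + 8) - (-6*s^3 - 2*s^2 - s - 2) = 7*s^3 + 9*s^2 + 10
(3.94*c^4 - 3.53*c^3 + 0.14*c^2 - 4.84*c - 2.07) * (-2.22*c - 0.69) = -8.7468*c^5 + 5.118*c^4 + 2.1249*c^3 + 10.6482*c^2 + 7.935*c + 1.4283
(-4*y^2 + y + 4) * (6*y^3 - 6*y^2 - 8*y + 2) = -24*y^5 + 30*y^4 + 50*y^3 - 40*y^2 - 30*y + 8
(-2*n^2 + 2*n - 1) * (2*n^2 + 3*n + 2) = -4*n^4 - 2*n^3 + n - 2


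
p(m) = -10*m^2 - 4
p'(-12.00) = 240.00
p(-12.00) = -1444.00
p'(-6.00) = 120.00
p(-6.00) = -364.00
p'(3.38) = -67.60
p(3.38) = -118.24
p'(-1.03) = 20.60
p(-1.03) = -14.61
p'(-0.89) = 17.80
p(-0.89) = -11.92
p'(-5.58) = 111.60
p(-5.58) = -315.36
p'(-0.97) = 19.40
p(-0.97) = -13.41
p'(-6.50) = 130.00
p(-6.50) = -426.50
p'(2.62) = -52.40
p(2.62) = -72.64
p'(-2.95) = 59.00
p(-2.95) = -91.02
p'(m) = -20*m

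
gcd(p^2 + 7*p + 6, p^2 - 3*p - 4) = p + 1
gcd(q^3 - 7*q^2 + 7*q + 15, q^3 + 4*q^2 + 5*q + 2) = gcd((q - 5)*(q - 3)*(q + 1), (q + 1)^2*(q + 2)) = q + 1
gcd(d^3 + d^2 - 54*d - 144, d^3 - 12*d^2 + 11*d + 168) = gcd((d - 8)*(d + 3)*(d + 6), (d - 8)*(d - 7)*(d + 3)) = d^2 - 5*d - 24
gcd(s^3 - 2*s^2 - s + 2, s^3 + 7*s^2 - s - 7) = s^2 - 1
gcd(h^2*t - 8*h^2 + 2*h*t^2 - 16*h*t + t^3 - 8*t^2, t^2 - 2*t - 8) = 1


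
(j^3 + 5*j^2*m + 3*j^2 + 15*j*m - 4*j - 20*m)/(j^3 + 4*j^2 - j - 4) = (j + 5*m)/(j + 1)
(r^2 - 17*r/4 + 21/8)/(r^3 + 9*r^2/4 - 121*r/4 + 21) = (r - 7/2)/(r^2 + 3*r - 28)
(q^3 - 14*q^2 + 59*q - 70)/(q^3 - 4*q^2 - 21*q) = (q^2 - 7*q + 10)/(q*(q + 3))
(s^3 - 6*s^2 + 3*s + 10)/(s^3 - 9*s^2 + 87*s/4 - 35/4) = 4*(s^2 - s - 2)/(4*s^2 - 16*s + 7)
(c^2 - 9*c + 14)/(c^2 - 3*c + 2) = (c - 7)/(c - 1)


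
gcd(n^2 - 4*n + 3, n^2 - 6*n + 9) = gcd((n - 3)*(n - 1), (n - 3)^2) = n - 3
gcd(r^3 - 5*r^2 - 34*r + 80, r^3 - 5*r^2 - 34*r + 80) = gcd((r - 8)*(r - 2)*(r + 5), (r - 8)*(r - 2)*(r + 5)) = r^3 - 5*r^2 - 34*r + 80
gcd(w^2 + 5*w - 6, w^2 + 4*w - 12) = w + 6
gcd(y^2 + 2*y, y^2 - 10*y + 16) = 1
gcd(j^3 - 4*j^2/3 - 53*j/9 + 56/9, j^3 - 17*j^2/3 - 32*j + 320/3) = j - 8/3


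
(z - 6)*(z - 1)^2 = z^3 - 8*z^2 + 13*z - 6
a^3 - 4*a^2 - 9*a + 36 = (a - 4)*(a - 3)*(a + 3)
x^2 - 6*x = x*(x - 6)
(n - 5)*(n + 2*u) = n^2 + 2*n*u - 5*n - 10*u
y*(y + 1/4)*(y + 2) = y^3 + 9*y^2/4 + y/2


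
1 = 1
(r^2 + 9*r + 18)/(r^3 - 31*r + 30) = (r + 3)/(r^2 - 6*r + 5)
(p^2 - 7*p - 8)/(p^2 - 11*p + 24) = (p + 1)/(p - 3)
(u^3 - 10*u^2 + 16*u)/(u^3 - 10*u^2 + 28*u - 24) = u*(u - 8)/(u^2 - 8*u + 12)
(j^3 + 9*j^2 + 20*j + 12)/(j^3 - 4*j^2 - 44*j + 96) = (j^2 + 3*j + 2)/(j^2 - 10*j + 16)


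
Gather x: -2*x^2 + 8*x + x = -2*x^2 + 9*x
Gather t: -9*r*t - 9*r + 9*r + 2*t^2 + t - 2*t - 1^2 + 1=2*t^2 + t*(-9*r - 1)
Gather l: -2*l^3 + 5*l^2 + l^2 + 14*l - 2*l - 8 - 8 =-2*l^3 + 6*l^2 + 12*l - 16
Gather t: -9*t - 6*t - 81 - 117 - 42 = -15*t - 240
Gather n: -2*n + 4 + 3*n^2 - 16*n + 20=3*n^2 - 18*n + 24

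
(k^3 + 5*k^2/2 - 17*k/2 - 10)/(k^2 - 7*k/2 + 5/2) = (k^2 + 5*k + 4)/(k - 1)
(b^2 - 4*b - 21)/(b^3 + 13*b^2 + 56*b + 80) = (b^2 - 4*b - 21)/(b^3 + 13*b^2 + 56*b + 80)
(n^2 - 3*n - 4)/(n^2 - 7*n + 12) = (n + 1)/(n - 3)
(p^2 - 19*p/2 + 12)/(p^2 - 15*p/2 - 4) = (2*p - 3)/(2*p + 1)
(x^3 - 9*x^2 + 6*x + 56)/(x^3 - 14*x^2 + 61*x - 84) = (x + 2)/(x - 3)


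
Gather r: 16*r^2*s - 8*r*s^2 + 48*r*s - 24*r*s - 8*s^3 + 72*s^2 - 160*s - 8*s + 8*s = 16*r^2*s + r*(-8*s^2 + 24*s) - 8*s^3 + 72*s^2 - 160*s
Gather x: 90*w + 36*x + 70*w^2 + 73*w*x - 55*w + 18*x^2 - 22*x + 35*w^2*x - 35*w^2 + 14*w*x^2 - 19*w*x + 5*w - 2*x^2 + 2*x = 35*w^2 + 40*w + x^2*(14*w + 16) + x*(35*w^2 + 54*w + 16)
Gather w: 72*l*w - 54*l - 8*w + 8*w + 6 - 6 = 72*l*w - 54*l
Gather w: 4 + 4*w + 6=4*w + 10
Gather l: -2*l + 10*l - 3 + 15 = 8*l + 12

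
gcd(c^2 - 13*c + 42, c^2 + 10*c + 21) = 1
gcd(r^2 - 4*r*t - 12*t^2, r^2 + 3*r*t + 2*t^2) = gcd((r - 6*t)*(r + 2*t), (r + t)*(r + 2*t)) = r + 2*t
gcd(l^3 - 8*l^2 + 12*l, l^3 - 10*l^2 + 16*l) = l^2 - 2*l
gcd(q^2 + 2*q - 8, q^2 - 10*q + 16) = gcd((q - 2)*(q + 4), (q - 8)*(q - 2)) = q - 2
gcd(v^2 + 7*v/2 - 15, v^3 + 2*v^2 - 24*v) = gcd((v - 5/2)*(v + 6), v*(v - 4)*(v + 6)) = v + 6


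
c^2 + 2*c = c*(c + 2)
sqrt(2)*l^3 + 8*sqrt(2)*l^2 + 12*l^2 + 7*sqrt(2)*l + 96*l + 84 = (l + 7)*(l + 6*sqrt(2))*(sqrt(2)*l + sqrt(2))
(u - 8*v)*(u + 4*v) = u^2 - 4*u*v - 32*v^2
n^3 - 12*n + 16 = (n - 2)^2*(n + 4)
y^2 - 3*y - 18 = (y - 6)*(y + 3)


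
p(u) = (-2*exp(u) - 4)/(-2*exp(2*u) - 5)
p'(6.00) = 0.00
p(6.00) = 0.00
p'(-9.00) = 0.00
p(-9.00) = 0.80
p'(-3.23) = 0.01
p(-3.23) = 0.82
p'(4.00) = -0.02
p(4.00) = 0.02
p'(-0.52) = -0.02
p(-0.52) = 0.91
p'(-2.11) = 0.04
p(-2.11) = 0.84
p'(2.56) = -0.10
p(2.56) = 0.09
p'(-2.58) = 0.03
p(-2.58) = 0.83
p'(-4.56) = 0.00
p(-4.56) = 0.80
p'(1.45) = -0.33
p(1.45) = 0.30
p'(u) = 4*(-2*exp(u) - 4)*exp(2*u)/(-2*exp(2*u) - 5)^2 - 2*exp(u)/(-2*exp(2*u) - 5) = 2*(-4*(exp(u) + 2)*exp(u) + 2*exp(2*u) + 5)*exp(u)/(2*exp(2*u) + 5)^2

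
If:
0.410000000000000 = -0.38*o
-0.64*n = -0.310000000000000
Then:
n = 0.48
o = -1.08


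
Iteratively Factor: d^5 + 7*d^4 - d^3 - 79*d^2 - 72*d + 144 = (d + 4)*(d^4 + 3*d^3 - 13*d^2 - 27*d + 36) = (d - 1)*(d + 4)*(d^3 + 4*d^2 - 9*d - 36) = (d - 1)*(d + 4)^2*(d^2 - 9) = (d - 1)*(d + 3)*(d + 4)^2*(d - 3)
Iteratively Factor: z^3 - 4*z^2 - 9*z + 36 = (z + 3)*(z^2 - 7*z + 12) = (z - 4)*(z + 3)*(z - 3)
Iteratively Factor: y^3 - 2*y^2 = (y)*(y^2 - 2*y) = y^2*(y - 2)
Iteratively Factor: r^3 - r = (r + 1)*(r^2 - r) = r*(r + 1)*(r - 1)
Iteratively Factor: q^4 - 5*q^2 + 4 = (q + 2)*(q^3 - 2*q^2 - q + 2) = (q - 2)*(q + 2)*(q^2 - 1) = (q - 2)*(q + 1)*(q + 2)*(q - 1)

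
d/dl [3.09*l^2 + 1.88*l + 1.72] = 6.18*l + 1.88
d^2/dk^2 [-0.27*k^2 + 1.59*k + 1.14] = -0.540000000000000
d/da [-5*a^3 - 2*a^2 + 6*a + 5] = -15*a^2 - 4*a + 6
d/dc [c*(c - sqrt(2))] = 2*c - sqrt(2)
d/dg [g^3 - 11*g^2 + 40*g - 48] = 3*g^2 - 22*g + 40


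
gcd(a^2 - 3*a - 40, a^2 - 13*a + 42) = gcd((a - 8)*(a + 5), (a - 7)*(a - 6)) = 1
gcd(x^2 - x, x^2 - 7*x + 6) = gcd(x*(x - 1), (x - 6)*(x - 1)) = x - 1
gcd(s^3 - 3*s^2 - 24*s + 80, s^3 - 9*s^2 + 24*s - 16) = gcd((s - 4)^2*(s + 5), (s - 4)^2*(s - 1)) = s^2 - 8*s + 16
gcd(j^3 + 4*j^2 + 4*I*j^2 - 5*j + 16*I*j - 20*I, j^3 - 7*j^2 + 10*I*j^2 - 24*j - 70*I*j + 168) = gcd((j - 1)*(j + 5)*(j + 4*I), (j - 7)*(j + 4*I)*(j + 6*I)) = j + 4*I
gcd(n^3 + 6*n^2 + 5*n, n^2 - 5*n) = n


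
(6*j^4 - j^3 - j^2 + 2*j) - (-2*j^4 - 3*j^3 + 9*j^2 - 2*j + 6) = 8*j^4 + 2*j^3 - 10*j^2 + 4*j - 6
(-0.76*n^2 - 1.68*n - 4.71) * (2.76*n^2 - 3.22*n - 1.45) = -2.0976*n^4 - 2.1896*n^3 - 6.488*n^2 + 17.6022*n + 6.8295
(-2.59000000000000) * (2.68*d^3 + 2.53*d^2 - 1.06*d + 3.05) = -6.9412*d^3 - 6.5527*d^2 + 2.7454*d - 7.8995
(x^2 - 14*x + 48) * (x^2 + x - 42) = x^4 - 13*x^3 - 8*x^2 + 636*x - 2016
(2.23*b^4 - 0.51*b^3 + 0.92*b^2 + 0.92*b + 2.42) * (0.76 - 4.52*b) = -10.0796*b^5 + 4.0*b^4 - 4.546*b^3 - 3.4592*b^2 - 10.2392*b + 1.8392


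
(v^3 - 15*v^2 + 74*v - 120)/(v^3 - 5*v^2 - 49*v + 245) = (v^2 - 10*v + 24)/(v^2 - 49)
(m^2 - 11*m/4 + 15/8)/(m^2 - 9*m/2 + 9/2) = (m - 5/4)/(m - 3)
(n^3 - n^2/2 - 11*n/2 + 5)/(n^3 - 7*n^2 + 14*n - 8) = (n + 5/2)/(n - 4)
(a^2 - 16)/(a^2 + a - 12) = (a - 4)/(a - 3)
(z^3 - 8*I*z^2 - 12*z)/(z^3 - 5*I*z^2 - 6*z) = (z - 6*I)/(z - 3*I)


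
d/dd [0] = 0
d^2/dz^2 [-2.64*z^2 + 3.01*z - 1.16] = -5.28000000000000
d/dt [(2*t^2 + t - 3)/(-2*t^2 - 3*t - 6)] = (-4*t^2 - 36*t - 15)/(4*t^4 + 12*t^3 + 33*t^2 + 36*t + 36)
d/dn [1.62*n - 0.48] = 1.62000000000000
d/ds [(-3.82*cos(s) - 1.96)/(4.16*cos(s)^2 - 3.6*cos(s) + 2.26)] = (-15.8912*cos(s)^2 - 16.3072*cos(s) + 15.6892)*sin(s)/(17.3056*cos(s)^4 - 29.952*cos(s)^3 + 31.7632*cos(s)^2 - 16.272*cos(s) + 5.1076)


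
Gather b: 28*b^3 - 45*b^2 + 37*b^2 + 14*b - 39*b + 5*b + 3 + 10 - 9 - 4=28*b^3 - 8*b^2 - 20*b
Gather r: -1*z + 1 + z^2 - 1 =z^2 - z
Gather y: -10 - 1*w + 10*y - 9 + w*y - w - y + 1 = -2*w + y*(w + 9) - 18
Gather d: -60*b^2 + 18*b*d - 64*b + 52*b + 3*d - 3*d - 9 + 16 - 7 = -60*b^2 + 18*b*d - 12*b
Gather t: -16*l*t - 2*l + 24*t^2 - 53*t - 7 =-2*l + 24*t^2 + t*(-16*l - 53) - 7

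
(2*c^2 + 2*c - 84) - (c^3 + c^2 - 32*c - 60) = -c^3 + c^2 + 34*c - 24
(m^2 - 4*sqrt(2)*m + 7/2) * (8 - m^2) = -m^4 + 4*sqrt(2)*m^3 + 9*m^2/2 - 32*sqrt(2)*m + 28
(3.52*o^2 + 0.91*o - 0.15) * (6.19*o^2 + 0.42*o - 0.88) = 21.7888*o^4 + 7.1113*o^3 - 3.6439*o^2 - 0.8638*o + 0.132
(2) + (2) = 4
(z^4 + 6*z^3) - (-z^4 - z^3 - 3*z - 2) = 2*z^4 + 7*z^3 + 3*z + 2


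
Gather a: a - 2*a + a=0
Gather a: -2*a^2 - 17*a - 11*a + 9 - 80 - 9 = -2*a^2 - 28*a - 80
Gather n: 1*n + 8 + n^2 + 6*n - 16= n^2 + 7*n - 8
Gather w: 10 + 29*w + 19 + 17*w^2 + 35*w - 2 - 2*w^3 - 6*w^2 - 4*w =-2*w^3 + 11*w^2 + 60*w + 27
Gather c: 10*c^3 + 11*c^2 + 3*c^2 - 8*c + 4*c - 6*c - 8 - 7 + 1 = 10*c^3 + 14*c^2 - 10*c - 14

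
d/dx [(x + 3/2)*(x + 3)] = 2*x + 9/2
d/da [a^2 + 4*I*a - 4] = 2*a + 4*I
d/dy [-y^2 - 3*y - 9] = -2*y - 3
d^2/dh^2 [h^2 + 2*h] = 2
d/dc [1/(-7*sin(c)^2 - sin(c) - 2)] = (14*sin(c) + 1)*cos(c)/(7*sin(c)^2 + sin(c) + 2)^2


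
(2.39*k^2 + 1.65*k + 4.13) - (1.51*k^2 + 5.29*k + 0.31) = 0.88*k^2 - 3.64*k + 3.82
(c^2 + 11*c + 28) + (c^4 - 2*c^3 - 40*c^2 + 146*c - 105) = c^4 - 2*c^3 - 39*c^2 + 157*c - 77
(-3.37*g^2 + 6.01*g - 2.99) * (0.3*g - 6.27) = -1.011*g^3 + 22.9329*g^2 - 38.5797*g + 18.7473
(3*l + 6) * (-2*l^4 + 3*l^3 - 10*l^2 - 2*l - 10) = -6*l^5 - 3*l^4 - 12*l^3 - 66*l^2 - 42*l - 60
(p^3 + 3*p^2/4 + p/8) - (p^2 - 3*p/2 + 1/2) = p^3 - p^2/4 + 13*p/8 - 1/2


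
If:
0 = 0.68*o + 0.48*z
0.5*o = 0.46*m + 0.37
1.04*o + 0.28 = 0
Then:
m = -1.10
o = -0.27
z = 0.38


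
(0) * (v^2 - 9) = 0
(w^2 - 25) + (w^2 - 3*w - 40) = 2*w^2 - 3*w - 65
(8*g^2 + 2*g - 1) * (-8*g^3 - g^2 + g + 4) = -64*g^5 - 24*g^4 + 14*g^3 + 35*g^2 + 7*g - 4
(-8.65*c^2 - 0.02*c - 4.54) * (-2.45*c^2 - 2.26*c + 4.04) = 21.1925*c^4 + 19.598*c^3 - 23.7778*c^2 + 10.1796*c - 18.3416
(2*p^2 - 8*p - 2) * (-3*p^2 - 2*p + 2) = -6*p^4 + 20*p^3 + 26*p^2 - 12*p - 4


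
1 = 1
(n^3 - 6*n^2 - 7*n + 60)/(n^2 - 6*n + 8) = (n^2 - 2*n - 15)/(n - 2)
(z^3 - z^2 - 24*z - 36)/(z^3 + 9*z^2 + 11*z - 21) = (z^2 - 4*z - 12)/(z^2 + 6*z - 7)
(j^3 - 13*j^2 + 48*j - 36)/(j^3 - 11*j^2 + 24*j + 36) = (j - 1)/(j + 1)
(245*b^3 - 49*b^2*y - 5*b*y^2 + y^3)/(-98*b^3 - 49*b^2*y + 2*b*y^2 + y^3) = (-5*b + y)/(2*b + y)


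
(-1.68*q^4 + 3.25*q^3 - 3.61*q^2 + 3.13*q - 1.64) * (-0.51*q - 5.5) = 0.8568*q^5 + 7.5825*q^4 - 16.0339*q^3 + 18.2587*q^2 - 16.3786*q + 9.02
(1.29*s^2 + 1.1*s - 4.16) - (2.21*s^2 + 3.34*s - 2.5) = -0.92*s^2 - 2.24*s - 1.66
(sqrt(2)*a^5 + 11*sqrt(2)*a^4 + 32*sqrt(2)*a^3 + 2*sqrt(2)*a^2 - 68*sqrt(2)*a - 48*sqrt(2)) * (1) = sqrt(2)*a^5 + 11*sqrt(2)*a^4 + 32*sqrt(2)*a^3 + 2*sqrt(2)*a^2 - 68*sqrt(2)*a - 48*sqrt(2)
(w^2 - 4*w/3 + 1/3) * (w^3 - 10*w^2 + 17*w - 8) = w^5 - 34*w^4/3 + 92*w^3/3 - 34*w^2 + 49*w/3 - 8/3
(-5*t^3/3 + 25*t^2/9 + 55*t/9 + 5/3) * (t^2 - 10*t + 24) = -5*t^5/3 + 175*t^4/9 - 185*t^3/3 + 65*t^2/9 + 130*t + 40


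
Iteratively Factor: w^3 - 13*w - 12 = (w + 1)*(w^2 - w - 12) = (w + 1)*(w + 3)*(w - 4)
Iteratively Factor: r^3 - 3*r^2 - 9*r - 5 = (r + 1)*(r^2 - 4*r - 5) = (r - 5)*(r + 1)*(r + 1)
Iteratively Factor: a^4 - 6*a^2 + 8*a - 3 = (a - 1)*(a^3 + a^2 - 5*a + 3) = (a - 1)^2*(a^2 + 2*a - 3) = (a - 1)^3*(a + 3)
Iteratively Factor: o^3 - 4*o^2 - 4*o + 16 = (o + 2)*(o^2 - 6*o + 8) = (o - 4)*(o + 2)*(o - 2)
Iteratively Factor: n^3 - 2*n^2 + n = (n - 1)*(n^2 - n) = n*(n - 1)*(n - 1)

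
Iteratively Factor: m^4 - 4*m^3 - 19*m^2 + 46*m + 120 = (m - 4)*(m^3 - 19*m - 30) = (m - 4)*(m + 3)*(m^2 - 3*m - 10) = (m - 5)*(m - 4)*(m + 3)*(m + 2)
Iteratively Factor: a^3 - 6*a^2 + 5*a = (a - 5)*(a^2 - a) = (a - 5)*(a - 1)*(a)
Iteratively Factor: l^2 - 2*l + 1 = (l - 1)*(l - 1)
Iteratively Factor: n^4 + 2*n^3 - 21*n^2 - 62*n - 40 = (n + 2)*(n^3 - 21*n - 20) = (n + 1)*(n + 2)*(n^2 - n - 20) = (n + 1)*(n + 2)*(n + 4)*(n - 5)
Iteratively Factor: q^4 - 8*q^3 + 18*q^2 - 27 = (q - 3)*(q^3 - 5*q^2 + 3*q + 9) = (q - 3)^2*(q^2 - 2*q - 3) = (q - 3)^2*(q + 1)*(q - 3)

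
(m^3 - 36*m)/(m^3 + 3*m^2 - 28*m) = (m^2 - 36)/(m^2 + 3*m - 28)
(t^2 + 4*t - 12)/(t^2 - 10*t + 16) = (t + 6)/(t - 8)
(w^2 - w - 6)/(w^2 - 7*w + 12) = (w + 2)/(w - 4)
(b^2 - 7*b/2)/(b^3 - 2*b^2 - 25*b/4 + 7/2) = 2*b/(2*b^2 + 3*b - 2)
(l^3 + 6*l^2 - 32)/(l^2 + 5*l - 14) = (l^2 + 8*l + 16)/(l + 7)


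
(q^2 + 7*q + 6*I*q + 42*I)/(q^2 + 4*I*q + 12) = (q + 7)/(q - 2*I)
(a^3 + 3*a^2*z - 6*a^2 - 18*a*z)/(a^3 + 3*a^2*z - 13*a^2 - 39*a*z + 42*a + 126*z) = a/(a - 7)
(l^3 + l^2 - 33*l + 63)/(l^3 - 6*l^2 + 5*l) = (l^3 + l^2 - 33*l + 63)/(l*(l^2 - 6*l + 5))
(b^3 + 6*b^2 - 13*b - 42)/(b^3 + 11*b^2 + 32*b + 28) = (b - 3)/(b + 2)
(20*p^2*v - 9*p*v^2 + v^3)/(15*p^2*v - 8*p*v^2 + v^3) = (4*p - v)/(3*p - v)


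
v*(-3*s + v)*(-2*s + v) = 6*s^2*v - 5*s*v^2 + v^3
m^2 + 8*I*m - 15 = (m + 3*I)*(m + 5*I)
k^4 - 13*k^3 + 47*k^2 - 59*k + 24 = (k - 8)*(k - 3)*(k - 1)^2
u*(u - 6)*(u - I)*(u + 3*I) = u^4 - 6*u^3 + 2*I*u^3 + 3*u^2 - 12*I*u^2 - 18*u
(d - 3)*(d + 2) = d^2 - d - 6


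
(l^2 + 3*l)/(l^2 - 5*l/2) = 2*(l + 3)/(2*l - 5)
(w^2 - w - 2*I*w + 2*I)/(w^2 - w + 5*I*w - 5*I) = (w - 2*I)/(w + 5*I)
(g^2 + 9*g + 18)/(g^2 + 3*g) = (g + 6)/g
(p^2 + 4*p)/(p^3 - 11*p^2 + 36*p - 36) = p*(p + 4)/(p^3 - 11*p^2 + 36*p - 36)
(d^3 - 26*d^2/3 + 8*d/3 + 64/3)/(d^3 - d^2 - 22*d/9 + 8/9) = 3*(d - 8)/(3*d - 1)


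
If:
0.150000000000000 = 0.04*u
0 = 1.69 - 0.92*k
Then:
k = 1.84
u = 3.75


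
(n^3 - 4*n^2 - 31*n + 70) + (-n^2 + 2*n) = n^3 - 5*n^2 - 29*n + 70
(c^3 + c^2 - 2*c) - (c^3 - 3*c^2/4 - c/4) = 7*c^2/4 - 7*c/4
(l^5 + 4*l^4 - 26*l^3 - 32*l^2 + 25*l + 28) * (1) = l^5 + 4*l^4 - 26*l^3 - 32*l^2 + 25*l + 28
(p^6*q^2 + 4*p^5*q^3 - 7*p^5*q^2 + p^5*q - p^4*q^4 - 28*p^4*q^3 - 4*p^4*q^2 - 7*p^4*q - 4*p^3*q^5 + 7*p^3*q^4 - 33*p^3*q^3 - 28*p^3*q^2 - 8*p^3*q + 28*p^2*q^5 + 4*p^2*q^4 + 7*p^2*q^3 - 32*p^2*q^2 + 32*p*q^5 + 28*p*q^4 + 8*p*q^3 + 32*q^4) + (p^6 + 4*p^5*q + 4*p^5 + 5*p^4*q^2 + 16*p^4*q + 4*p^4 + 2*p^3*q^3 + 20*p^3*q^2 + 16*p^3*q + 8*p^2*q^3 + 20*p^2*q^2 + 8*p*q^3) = p^6*q^2 + p^6 + 4*p^5*q^3 - 7*p^5*q^2 + 5*p^5*q + 4*p^5 - p^4*q^4 - 28*p^4*q^3 + p^4*q^2 + 9*p^4*q + 4*p^4 - 4*p^3*q^5 + 7*p^3*q^4 - 31*p^3*q^3 - 8*p^3*q^2 + 8*p^3*q + 28*p^2*q^5 + 4*p^2*q^4 + 15*p^2*q^3 - 12*p^2*q^2 + 32*p*q^5 + 28*p*q^4 + 16*p*q^3 + 32*q^4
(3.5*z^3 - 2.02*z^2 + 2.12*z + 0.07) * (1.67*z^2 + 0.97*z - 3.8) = 5.845*z^5 + 0.0216000000000003*z^4 - 11.719*z^3 + 9.8493*z^2 - 7.9881*z - 0.266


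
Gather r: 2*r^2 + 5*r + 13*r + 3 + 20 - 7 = 2*r^2 + 18*r + 16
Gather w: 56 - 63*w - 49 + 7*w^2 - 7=7*w^2 - 63*w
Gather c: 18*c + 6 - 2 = 18*c + 4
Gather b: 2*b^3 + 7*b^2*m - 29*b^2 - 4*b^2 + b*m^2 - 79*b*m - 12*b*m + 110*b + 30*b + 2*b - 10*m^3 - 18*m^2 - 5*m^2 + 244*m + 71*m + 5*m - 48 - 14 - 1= 2*b^3 + b^2*(7*m - 33) + b*(m^2 - 91*m + 142) - 10*m^3 - 23*m^2 + 320*m - 63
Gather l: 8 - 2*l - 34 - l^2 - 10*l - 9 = -l^2 - 12*l - 35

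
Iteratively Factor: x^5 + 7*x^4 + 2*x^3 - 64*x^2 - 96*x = (x - 3)*(x^4 + 10*x^3 + 32*x^2 + 32*x) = x*(x - 3)*(x^3 + 10*x^2 + 32*x + 32) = x*(x - 3)*(x + 4)*(x^2 + 6*x + 8) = x*(x - 3)*(x + 4)^2*(x + 2)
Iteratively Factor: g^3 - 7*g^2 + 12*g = (g - 4)*(g^2 - 3*g) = g*(g - 4)*(g - 3)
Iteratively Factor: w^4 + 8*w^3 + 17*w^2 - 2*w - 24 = (w + 4)*(w^3 + 4*w^2 + w - 6) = (w - 1)*(w + 4)*(w^2 + 5*w + 6) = (w - 1)*(w + 3)*(w + 4)*(w + 2)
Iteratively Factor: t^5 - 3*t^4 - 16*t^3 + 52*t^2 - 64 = (t + 1)*(t^4 - 4*t^3 - 12*t^2 + 64*t - 64) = (t + 1)*(t + 4)*(t^3 - 8*t^2 + 20*t - 16) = (t - 4)*(t + 1)*(t + 4)*(t^2 - 4*t + 4) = (t - 4)*(t - 2)*(t + 1)*(t + 4)*(t - 2)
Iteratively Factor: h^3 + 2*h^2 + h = (h)*(h^2 + 2*h + 1) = h*(h + 1)*(h + 1)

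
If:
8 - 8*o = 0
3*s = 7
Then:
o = 1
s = 7/3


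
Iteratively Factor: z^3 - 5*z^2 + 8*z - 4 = (z - 1)*(z^2 - 4*z + 4) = (z - 2)*(z - 1)*(z - 2)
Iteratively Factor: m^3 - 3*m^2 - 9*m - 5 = (m - 5)*(m^2 + 2*m + 1) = (m - 5)*(m + 1)*(m + 1)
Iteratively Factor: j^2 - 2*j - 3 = (j + 1)*(j - 3)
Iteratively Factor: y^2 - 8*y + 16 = (y - 4)*(y - 4)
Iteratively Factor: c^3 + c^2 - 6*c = (c)*(c^2 + c - 6) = c*(c - 2)*(c + 3)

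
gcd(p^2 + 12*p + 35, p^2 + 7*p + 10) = p + 5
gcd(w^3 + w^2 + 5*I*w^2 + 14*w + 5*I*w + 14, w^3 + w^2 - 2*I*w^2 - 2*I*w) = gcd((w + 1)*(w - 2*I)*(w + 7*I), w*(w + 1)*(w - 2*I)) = w^2 + w*(1 - 2*I) - 2*I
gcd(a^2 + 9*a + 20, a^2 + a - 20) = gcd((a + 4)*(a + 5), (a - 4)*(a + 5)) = a + 5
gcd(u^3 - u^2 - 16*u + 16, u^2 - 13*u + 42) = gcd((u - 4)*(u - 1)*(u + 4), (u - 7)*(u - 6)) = 1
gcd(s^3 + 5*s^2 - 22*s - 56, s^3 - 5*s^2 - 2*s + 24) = s^2 - 2*s - 8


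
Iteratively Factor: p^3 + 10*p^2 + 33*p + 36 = (p + 3)*(p^2 + 7*p + 12) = (p + 3)^2*(p + 4)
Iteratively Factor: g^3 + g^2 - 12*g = (g + 4)*(g^2 - 3*g) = (g - 3)*(g + 4)*(g)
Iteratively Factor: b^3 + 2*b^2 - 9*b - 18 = (b + 3)*(b^2 - b - 6) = (b + 2)*(b + 3)*(b - 3)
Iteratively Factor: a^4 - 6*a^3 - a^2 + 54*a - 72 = (a - 4)*(a^3 - 2*a^2 - 9*a + 18) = (a - 4)*(a - 2)*(a^2 - 9) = (a - 4)*(a - 3)*(a - 2)*(a + 3)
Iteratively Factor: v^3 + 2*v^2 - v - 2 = (v + 1)*(v^2 + v - 2) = (v - 1)*(v + 1)*(v + 2)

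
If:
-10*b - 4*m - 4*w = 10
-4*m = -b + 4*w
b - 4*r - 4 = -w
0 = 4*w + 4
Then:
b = -10/11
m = 17/22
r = -65/44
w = -1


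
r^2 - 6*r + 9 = (r - 3)^2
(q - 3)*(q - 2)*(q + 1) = q^3 - 4*q^2 + q + 6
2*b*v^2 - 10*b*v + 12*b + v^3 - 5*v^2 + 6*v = (2*b + v)*(v - 3)*(v - 2)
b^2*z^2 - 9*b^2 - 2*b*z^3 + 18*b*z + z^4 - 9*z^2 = (-b + z)^2*(z - 3)*(z + 3)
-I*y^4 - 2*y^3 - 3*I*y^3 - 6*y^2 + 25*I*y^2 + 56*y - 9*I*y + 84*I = (y - 4)*(y + 7)*(y - 3*I)*(-I*y + 1)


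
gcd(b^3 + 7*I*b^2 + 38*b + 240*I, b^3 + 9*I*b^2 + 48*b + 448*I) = b + 8*I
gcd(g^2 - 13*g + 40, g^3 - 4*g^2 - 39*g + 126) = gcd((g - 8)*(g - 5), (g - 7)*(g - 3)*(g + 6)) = 1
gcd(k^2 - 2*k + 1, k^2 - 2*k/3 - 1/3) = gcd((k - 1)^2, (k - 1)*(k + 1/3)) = k - 1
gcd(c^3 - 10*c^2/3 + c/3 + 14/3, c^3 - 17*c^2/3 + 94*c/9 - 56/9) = c^2 - 13*c/3 + 14/3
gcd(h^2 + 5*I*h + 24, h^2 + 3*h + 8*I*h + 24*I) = h + 8*I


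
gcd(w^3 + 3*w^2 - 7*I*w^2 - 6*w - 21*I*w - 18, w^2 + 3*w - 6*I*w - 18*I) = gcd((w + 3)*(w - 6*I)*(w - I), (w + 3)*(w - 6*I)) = w^2 + w*(3 - 6*I) - 18*I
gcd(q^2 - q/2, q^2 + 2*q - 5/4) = q - 1/2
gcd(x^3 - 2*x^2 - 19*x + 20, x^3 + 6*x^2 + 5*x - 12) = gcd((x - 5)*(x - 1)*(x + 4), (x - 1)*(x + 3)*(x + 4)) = x^2 + 3*x - 4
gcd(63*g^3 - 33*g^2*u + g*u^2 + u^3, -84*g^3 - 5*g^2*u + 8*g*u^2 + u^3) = -21*g^2 + 4*g*u + u^2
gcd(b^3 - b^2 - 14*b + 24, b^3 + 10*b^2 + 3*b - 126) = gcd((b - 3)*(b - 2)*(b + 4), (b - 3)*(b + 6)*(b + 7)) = b - 3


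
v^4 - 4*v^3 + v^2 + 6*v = v*(v - 3)*(v - 2)*(v + 1)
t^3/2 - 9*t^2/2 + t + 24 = (t/2 + 1)*(t - 8)*(t - 3)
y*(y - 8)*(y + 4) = y^3 - 4*y^2 - 32*y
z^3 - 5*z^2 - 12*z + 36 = (z - 6)*(z - 2)*(z + 3)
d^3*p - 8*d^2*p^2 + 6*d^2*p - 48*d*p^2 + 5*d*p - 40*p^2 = (d + 5)*(d - 8*p)*(d*p + p)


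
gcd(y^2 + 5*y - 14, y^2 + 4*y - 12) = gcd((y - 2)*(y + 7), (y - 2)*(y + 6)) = y - 2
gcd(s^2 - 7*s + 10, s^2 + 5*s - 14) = s - 2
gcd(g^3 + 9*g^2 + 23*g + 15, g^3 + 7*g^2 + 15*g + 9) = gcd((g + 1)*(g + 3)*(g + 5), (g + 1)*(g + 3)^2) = g^2 + 4*g + 3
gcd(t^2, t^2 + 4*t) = t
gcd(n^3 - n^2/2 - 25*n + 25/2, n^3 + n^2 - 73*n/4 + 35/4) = n^2 + 9*n/2 - 5/2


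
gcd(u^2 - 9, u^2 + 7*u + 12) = u + 3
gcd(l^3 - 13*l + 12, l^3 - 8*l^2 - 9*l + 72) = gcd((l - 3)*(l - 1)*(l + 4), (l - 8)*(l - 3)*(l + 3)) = l - 3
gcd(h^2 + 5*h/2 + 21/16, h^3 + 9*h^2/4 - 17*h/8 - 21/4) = h + 7/4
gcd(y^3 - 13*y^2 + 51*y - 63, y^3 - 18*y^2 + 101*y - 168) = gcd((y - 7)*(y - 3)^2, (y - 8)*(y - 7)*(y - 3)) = y^2 - 10*y + 21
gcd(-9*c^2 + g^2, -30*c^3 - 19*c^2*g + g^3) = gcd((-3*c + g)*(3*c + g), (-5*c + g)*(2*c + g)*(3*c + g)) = 3*c + g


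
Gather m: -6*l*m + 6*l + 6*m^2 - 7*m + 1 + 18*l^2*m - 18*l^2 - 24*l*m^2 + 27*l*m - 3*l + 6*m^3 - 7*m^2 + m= -18*l^2 + 3*l + 6*m^3 + m^2*(-24*l - 1) + m*(18*l^2 + 21*l - 6) + 1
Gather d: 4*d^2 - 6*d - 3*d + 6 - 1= 4*d^2 - 9*d + 5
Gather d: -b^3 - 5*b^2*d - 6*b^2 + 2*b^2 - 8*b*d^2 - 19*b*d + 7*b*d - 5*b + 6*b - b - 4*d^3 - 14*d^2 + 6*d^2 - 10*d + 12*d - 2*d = -b^3 - 4*b^2 - 4*d^3 + d^2*(-8*b - 8) + d*(-5*b^2 - 12*b)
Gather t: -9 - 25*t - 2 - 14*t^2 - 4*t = -14*t^2 - 29*t - 11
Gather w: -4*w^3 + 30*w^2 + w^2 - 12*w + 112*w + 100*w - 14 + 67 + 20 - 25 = -4*w^3 + 31*w^2 + 200*w + 48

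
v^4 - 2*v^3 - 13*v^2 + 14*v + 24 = (v - 4)*(v - 2)*(v + 1)*(v + 3)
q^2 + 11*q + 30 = (q + 5)*(q + 6)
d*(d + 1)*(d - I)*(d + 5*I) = d^4 + d^3 + 4*I*d^3 + 5*d^2 + 4*I*d^2 + 5*d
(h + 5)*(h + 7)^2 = h^3 + 19*h^2 + 119*h + 245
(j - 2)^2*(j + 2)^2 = j^4 - 8*j^2 + 16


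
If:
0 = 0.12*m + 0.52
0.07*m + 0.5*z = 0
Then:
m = -4.33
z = 0.61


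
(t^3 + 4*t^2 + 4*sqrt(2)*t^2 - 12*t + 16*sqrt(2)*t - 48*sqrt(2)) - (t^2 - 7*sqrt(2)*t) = t^3 + 3*t^2 + 4*sqrt(2)*t^2 - 12*t + 23*sqrt(2)*t - 48*sqrt(2)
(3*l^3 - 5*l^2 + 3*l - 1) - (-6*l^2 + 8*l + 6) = 3*l^3 + l^2 - 5*l - 7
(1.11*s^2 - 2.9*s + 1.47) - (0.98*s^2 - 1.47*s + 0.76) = 0.13*s^2 - 1.43*s + 0.71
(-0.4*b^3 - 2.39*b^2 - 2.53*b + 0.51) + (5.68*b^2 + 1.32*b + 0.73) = -0.4*b^3 + 3.29*b^2 - 1.21*b + 1.24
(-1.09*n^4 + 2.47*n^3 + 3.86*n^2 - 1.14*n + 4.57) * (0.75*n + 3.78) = -0.8175*n^5 - 2.2677*n^4 + 12.2316*n^3 + 13.7358*n^2 - 0.881699999999999*n + 17.2746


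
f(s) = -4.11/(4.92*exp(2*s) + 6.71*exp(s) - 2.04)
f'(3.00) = 0.00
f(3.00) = 0.00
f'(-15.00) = 0.00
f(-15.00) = 2.01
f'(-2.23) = 2.16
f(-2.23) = 3.26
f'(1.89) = 0.03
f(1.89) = -0.02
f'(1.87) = 0.03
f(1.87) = -0.02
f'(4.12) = 0.00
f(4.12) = -0.00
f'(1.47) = 0.06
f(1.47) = -0.03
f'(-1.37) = 32303.34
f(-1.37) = 238.18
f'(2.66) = 0.01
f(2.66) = -0.00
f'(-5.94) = 0.02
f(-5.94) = 2.03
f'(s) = -4.11*(-9.84*exp(2*s) - 6.71*exp(s))/(4.92*exp(2*s) + 6.71*exp(s) - 2.04)^2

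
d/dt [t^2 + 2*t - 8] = 2*t + 2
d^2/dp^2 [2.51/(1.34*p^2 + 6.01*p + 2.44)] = (-9.013912*p^2 - 40.428068*p + 2.51*(2.68*p + 6.01)*(5.36*p + 12.02) - 16.413392)/(1.34*p^2 + 6.01*p + 2.44)^3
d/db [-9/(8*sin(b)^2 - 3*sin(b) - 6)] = 9*(16*sin(b) - 3)*cos(b)/(-8*sin(b)^2 + 3*sin(b) + 6)^2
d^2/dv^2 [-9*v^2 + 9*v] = -18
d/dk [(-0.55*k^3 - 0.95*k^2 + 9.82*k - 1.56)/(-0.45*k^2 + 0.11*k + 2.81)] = (0.2475*k^4 - 0.121*k^3 - 0.322000000000001*k^2 - 6.743*k + 27.7658)/(0.2025*k^4 - 0.099*k^3 - 2.5169*k^2 + 0.6182*k + 7.8961)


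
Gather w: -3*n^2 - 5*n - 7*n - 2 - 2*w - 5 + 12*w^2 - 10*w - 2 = -3*n^2 - 12*n + 12*w^2 - 12*w - 9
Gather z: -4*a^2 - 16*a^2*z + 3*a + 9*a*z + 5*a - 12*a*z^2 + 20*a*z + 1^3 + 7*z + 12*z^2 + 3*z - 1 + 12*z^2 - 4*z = -4*a^2 + 8*a + z^2*(24 - 12*a) + z*(-16*a^2 + 29*a + 6)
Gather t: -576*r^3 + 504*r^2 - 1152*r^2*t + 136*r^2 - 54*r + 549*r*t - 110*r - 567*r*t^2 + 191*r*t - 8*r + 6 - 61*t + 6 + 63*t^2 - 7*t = -576*r^3 + 640*r^2 - 172*r + t^2*(63 - 567*r) + t*(-1152*r^2 + 740*r - 68) + 12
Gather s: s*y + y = s*y + y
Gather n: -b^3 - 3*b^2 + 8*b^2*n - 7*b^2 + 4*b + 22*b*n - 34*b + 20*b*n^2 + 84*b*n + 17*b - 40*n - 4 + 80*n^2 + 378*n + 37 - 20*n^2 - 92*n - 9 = -b^3 - 10*b^2 - 13*b + n^2*(20*b + 60) + n*(8*b^2 + 106*b + 246) + 24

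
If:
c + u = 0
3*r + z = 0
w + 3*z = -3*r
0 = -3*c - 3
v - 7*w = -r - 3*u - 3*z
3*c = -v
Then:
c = -1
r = 3/25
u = 1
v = 3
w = 18/25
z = -9/25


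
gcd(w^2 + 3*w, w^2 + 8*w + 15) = w + 3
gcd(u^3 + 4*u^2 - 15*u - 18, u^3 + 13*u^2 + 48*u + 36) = u^2 + 7*u + 6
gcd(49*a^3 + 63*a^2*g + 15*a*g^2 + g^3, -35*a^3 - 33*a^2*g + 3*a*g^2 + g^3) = 7*a^2 + 8*a*g + g^2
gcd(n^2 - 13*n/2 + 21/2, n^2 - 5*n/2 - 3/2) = n - 3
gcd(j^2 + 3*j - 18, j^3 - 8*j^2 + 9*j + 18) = j - 3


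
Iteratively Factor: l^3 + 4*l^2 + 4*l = (l)*(l^2 + 4*l + 4) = l*(l + 2)*(l + 2)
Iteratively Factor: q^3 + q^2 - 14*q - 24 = (q + 2)*(q^2 - q - 12) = (q + 2)*(q + 3)*(q - 4)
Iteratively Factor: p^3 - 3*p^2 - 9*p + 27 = (p - 3)*(p^2 - 9) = (p - 3)^2*(p + 3)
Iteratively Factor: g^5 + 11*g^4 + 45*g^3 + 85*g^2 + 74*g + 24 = (g + 2)*(g^4 + 9*g^3 + 27*g^2 + 31*g + 12) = (g + 1)*(g + 2)*(g^3 + 8*g^2 + 19*g + 12) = (g + 1)^2*(g + 2)*(g^2 + 7*g + 12) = (g + 1)^2*(g + 2)*(g + 3)*(g + 4)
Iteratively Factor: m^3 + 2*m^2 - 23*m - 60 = (m - 5)*(m^2 + 7*m + 12) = (m - 5)*(m + 4)*(m + 3)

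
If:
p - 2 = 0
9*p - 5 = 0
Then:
No Solution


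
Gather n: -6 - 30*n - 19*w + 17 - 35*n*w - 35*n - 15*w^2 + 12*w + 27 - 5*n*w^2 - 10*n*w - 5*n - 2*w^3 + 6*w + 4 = n*(-5*w^2 - 45*w - 70) - 2*w^3 - 15*w^2 - w + 42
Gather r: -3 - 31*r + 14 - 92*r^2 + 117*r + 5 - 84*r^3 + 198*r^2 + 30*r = -84*r^3 + 106*r^2 + 116*r + 16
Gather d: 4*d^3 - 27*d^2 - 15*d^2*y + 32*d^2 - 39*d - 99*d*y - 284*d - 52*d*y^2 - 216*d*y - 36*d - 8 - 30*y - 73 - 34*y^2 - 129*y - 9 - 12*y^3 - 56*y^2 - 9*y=4*d^3 + d^2*(5 - 15*y) + d*(-52*y^2 - 315*y - 359) - 12*y^3 - 90*y^2 - 168*y - 90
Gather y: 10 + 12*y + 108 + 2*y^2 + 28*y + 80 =2*y^2 + 40*y + 198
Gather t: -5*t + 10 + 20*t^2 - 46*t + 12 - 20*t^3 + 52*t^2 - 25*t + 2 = -20*t^3 + 72*t^2 - 76*t + 24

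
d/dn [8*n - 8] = 8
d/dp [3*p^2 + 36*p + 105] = 6*p + 36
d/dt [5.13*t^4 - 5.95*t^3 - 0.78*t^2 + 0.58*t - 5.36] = 20.52*t^3 - 17.85*t^2 - 1.56*t + 0.58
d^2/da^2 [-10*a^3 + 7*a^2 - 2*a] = 14 - 60*a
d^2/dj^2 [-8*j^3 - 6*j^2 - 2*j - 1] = -48*j - 12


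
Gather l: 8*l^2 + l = 8*l^2 + l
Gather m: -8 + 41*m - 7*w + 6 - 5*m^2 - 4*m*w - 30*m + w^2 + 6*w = -5*m^2 + m*(11 - 4*w) + w^2 - w - 2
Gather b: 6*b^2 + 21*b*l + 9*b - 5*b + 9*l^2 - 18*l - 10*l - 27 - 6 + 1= 6*b^2 + b*(21*l + 4) + 9*l^2 - 28*l - 32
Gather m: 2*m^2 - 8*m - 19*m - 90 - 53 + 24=2*m^2 - 27*m - 119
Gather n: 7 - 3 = 4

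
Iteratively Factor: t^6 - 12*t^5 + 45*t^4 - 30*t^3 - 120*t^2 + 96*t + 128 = (t - 4)*(t^5 - 8*t^4 + 13*t^3 + 22*t^2 - 32*t - 32) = (t - 4)*(t + 1)*(t^4 - 9*t^3 + 22*t^2 - 32) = (t - 4)^2*(t + 1)*(t^3 - 5*t^2 + 2*t + 8) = (t - 4)^2*(t + 1)^2*(t^2 - 6*t + 8) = (t - 4)^2*(t - 2)*(t + 1)^2*(t - 4)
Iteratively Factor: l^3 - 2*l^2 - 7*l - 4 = (l + 1)*(l^2 - 3*l - 4) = (l + 1)^2*(l - 4)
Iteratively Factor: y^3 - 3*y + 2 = (y - 1)*(y^2 + y - 2) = (y - 1)^2*(y + 2)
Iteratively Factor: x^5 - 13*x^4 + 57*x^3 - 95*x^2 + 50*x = (x)*(x^4 - 13*x^3 + 57*x^2 - 95*x + 50) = x*(x - 5)*(x^3 - 8*x^2 + 17*x - 10) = x*(x - 5)*(x - 2)*(x^2 - 6*x + 5) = x*(x - 5)*(x - 2)*(x - 1)*(x - 5)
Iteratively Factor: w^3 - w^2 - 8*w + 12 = (w - 2)*(w^2 + w - 6) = (w - 2)*(w + 3)*(w - 2)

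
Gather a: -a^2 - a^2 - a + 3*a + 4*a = -2*a^2 + 6*a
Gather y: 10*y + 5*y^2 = 5*y^2 + 10*y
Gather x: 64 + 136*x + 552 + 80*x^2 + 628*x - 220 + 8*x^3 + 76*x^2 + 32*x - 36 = 8*x^3 + 156*x^2 + 796*x + 360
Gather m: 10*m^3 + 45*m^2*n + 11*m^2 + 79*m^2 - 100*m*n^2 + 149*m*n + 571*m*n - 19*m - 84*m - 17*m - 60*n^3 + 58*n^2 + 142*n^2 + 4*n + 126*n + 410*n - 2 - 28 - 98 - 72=10*m^3 + m^2*(45*n + 90) + m*(-100*n^2 + 720*n - 120) - 60*n^3 + 200*n^2 + 540*n - 200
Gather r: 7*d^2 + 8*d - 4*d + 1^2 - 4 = 7*d^2 + 4*d - 3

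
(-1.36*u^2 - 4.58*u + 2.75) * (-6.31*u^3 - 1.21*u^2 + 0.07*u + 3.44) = 8.5816*u^5 + 30.5454*u^4 - 11.9059*u^3 - 8.3265*u^2 - 15.5627*u + 9.46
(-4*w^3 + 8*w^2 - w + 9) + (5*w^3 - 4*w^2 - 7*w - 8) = w^3 + 4*w^2 - 8*w + 1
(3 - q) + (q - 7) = -4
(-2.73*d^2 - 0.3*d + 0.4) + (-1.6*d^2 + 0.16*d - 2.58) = -4.33*d^2 - 0.14*d - 2.18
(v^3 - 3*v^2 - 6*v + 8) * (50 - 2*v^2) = -2*v^5 + 6*v^4 + 62*v^3 - 166*v^2 - 300*v + 400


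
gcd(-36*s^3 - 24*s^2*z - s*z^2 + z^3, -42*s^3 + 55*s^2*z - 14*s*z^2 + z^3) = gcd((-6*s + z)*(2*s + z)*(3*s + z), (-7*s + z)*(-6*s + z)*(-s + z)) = -6*s + z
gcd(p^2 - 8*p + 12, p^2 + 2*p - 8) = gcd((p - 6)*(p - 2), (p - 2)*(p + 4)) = p - 2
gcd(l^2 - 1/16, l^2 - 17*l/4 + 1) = l - 1/4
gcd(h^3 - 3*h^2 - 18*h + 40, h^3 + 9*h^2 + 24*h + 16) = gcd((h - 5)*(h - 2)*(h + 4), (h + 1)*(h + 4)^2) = h + 4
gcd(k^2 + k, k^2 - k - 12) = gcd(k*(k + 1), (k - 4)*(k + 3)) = 1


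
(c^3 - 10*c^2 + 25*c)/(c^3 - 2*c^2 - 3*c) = (-c^2 + 10*c - 25)/(-c^2 + 2*c + 3)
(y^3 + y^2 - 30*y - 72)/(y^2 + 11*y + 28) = (y^2 - 3*y - 18)/(y + 7)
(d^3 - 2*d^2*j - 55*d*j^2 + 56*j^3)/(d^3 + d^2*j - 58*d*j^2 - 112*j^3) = (d - j)/(d + 2*j)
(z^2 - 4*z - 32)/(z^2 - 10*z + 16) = (z + 4)/(z - 2)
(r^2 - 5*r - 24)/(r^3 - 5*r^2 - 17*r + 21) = (r - 8)/(r^2 - 8*r + 7)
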